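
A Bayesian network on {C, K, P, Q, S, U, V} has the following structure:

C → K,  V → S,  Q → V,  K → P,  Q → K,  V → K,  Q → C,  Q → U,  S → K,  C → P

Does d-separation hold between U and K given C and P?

No

There are 5 undirected paths between U and K; checking each against the conditioning set {C, P}:
Path 1: U ← Q → V → S → K
  Q is a fork and Q is not conditioned on; V is a chain and V is not conditioned on; S is a chain and S is not conditioned on — no node blocks this path, so it is active.
Path 2: U ← Q → V → K
  Q is a fork and Q is not conditioned on; V is a chain and V is not conditioned on — no node blocks this path, so it is active.
Path 3: U ← Q → C → P ← K
  C is a chain here and C is conditioned on, so the path is blocked at C.
Path 4: U ← Q → C → K
  C is a chain here and C is conditioned on, so the path is blocked at C.
Path 5: U ← Q → K
  Q is a fork and Q is not conditioned on — no node blocks this path, so it is active.
Since the path U ← Q → V → S → K is active, U and K are not d-separated given {C, P}.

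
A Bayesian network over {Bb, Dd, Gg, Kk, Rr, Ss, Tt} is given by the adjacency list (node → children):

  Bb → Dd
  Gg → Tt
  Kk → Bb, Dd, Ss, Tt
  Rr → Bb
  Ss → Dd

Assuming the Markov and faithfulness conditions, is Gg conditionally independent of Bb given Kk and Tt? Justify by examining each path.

3 paths connect Gg and Bb; each must be blocked for d-separation to hold:
  1. Gg → Tt ← Kk → Ss → Dd ← Bb — Tt:collider[open]; Kk:fork[blocks]; Ss:chain[open]; Dd:collider[blocks] ⇒ blocked
  2. Gg → Tt ← Kk → Bb — Tt:collider[open]; Kk:fork[blocks] ⇒ blocked
  3. Gg → Tt ← Kk → Dd ← Bb — Tt:collider[open]; Kk:fork[blocks]; Dd:collider[blocks] ⇒ blocked
All paths are blocked; Gg ⊥ Bb | {Kk, Tt} holds.

Yes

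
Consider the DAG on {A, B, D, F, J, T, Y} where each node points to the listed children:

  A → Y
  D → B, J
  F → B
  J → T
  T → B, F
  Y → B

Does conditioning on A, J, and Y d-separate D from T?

Yes

3 paths connect D and T; each must be blocked for d-separation to hold:
  1. D → B ← F ← T — B:collider[blocks]; F:chain[open] ⇒ blocked
  2. D → B ← T — B:collider[blocks] ⇒ blocked
  3. D → J → T — J:chain[blocks] ⇒ blocked
Since every path is blocked, d-separation holds.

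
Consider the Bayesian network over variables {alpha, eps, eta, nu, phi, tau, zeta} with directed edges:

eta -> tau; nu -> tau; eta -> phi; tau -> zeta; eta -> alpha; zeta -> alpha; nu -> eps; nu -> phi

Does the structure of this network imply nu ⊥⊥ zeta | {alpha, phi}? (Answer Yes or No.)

No — nu and zeta are not d-separated given {alpha, phi}.

Enumerating the 4 paths from nu to zeta and testing each for blocking by {alpha, phi}:
Path 1: nu → phi ← eta → alpha ← zeta
  phi is a collider and phi is conditioned on, which opens it; eta is a fork and eta is not conditioned on; alpha is a collider and alpha is conditioned on, which opens it — no node blocks this path, so it is active.
Path 2: nu → phi ← eta → tau → zeta
  phi is a collider and phi is conditioned on, which opens it; eta is a fork and eta is not conditioned on; tau is a chain and tau is not conditioned on — no node blocks this path, so it is active.
Path 3: nu → tau ← eta → alpha ← zeta
  tau is a collider and its descendant alpha is conditioned on, which opens it; eta is a fork and eta is not conditioned on; alpha is a collider and alpha is conditioned on, which opens it — no node blocks this path, so it is active.
Path 4: nu → tau → zeta
  tau is a chain and tau is not conditioned on — no node blocks this path, so it is active.
At least one path is unblocked, so d-separation fails.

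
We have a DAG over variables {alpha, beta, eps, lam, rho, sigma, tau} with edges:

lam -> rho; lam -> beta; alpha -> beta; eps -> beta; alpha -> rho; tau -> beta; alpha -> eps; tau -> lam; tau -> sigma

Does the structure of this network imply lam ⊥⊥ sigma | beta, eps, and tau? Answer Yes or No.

We examine all 4 paths between lam and sigma:
  1. lam ← tau → sigma — tau:fork[blocks] ⇒ blocked
  2. lam → beta ← tau → sigma — beta:collider[open]; tau:fork[blocks] ⇒ blocked
  3. lam → rho ← alpha → beta ← tau → sigma — rho:collider[blocks]; alpha:fork[open]; beta:collider[open]; tau:fork[blocks] ⇒ blocked
  4. lam → rho ← alpha → eps → beta ← tau → sigma — rho:collider[blocks]; alpha:fork[open]; eps:chain[blocks]; beta:collider[open]; tau:fork[blocks] ⇒ blocked
Since every path is blocked, d-separation holds.

Yes — lam and sigma are d-separated given {beta, eps, tau}.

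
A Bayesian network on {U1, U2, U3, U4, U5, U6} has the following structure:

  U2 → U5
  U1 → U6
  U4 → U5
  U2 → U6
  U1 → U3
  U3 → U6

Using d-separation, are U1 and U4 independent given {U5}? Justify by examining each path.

Yes

Enumerating the 2 paths from U1 to U4 and testing each for blocking by {U5}:
Path 1: U1 → U3 → U6 ← U2 → U5 ← U4
  U6 is a collider here and neither U6 nor any of its descendants is conditioned on, so the collider stays closed — the path is blocked at U6.
Path 2: U1 → U6 ← U2 → U5 ← U4
  U6 is a collider here and neither U6 nor any of its descendants is conditioned on, so the collider stays closed — the path is blocked at U6.
All paths are blocked; U1 ⊥ U4 | {U5} holds.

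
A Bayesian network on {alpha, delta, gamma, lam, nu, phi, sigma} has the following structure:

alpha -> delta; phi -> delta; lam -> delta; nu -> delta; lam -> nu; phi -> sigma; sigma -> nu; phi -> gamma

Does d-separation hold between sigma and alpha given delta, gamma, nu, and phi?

No — sigma and alpha are not d-separated given {delta, gamma, nu, phi}.

We examine all 3 paths between sigma and alpha:
Path 1: sigma ← phi → delta ← alpha
  phi is a fork here and phi is conditioned on, so the path is blocked at phi.
Path 2: sigma → nu → delta ← alpha
  nu is a chain here and nu is conditioned on, so the path is blocked at nu.
Path 3: sigma → nu ← lam → delta ← alpha
  nu is a collider and nu is conditioned on, which opens it; lam is a fork and lam is not conditioned on; delta is a collider and delta is conditioned on, which opens it — no node blocks this path, so it is active.
At least one path is unblocked, so d-separation fails.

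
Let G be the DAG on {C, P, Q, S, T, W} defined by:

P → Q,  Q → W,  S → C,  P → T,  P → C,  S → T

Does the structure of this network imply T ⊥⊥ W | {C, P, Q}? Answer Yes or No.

Yes

We examine all 2 paths between T and W:
  1. T ← P → Q → W — P:fork[blocks]; Q:chain[blocks] ⇒ blocked
  2. T ← S → C ← P → Q → W — S:fork[open]; C:collider[open]; P:fork[blocks]; Q:chain[blocks] ⇒ blocked
All paths are blocked; T ⊥ W | {C, P, Q} holds.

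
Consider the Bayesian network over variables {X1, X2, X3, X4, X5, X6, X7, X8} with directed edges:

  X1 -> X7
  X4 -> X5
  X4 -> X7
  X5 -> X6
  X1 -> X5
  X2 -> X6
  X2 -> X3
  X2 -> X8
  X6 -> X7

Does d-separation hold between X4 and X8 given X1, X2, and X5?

Yes

There are 4 undirected paths between X4 and X8; checking each against the conditioning set {X1, X2, X5}:
Path 1: X4 → X5 ← X1 → X7 ← X6 ← X2 → X8
  X1 is a fork here and X1 is conditioned on, so the path is blocked at X1.
Path 2: X4 → X5 → X6 ← X2 → X8
  X5 is a chain here and X5 is conditioned on, so the path is blocked at X5.
Path 3: X4 → X7 ← X1 → X5 → X6 ← X2 → X8
  X7 is a collider here and neither X7 nor any of its descendants is conditioned on, so the collider stays closed — the path is blocked at X7.
Path 4: X4 → X7 ← X6 ← X2 → X8
  X7 is a collider here and neither X7 nor any of its descendants is conditioned on, so the collider stays closed — the path is blocked at X7.
Every path is blocked, so X4 and X8 are d-separated given {X1, X2, X5}.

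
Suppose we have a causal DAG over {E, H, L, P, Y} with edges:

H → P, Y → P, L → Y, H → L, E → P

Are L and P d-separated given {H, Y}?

Yes

2 paths connect L and P; each must be blocked for d-separation to hold:
Path 1: L ← H → P
  H is a fork here and H is conditioned on, so the path is blocked at H.
Path 2: L → Y → P
  Y is a chain here and Y is conditioned on, so the path is blocked at Y.
Every path is blocked, so L and P are d-separated given {H, Y}.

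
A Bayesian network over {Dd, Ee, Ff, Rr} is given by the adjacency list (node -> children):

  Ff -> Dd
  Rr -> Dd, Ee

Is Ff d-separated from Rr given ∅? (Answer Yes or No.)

The only undirected path from Ff to Rr is:
  1. Ff → Dd ← Rr — Dd:collider[blocks] ⇒ blocked
Every path is blocked, so Ff and Rr are d-separated given ∅.

Yes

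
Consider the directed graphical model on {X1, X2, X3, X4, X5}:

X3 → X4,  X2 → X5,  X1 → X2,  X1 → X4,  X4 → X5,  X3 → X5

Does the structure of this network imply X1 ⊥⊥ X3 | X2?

Yes

4 paths connect X1 and X3; each must be blocked for d-separation to hold:
Path 1: X1 → X2 → X5 ← X4 ← X3
  X2 is a chain here and X2 is conditioned on, so the path is blocked at X2.
Path 2: X1 → X2 → X5 ← X3
  X2 is a chain here and X2 is conditioned on, so the path is blocked at X2.
Path 3: X1 → X4 → X5 ← X3
  X5 is a collider here and neither X5 nor any of its descendants is conditioned on, so the collider stays closed — the path is blocked at X5.
Path 4: X1 → X4 ← X3
  X4 is a collider here and neither X4 nor any of its descendants is conditioned on, so the collider stays closed — the path is blocked at X4.
Every path is blocked, so X1 and X3 are d-separated given {X2}.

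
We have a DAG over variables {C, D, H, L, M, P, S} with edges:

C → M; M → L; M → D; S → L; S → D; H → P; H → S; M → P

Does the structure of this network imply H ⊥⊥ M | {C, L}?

No

Enumerating the 3 paths from H to M and testing each for blocking by {C, L}:
Path 1: H → P ← M
  P is a collider here and neither P nor any of its descendants is conditioned on, so the collider stays closed — the path is blocked at P.
Path 2: H → S → D ← M
  D is a collider here and neither D nor any of its descendants is conditioned on, so the collider stays closed — the path is blocked at D.
Path 3: H → S → L ← M
  S is a chain and S is not conditioned on; L is a collider and L is conditioned on, which opens it — no node blocks this path, so it is active.
Since the path H → S → L ← M is active, H and M are not d-separated given {C, L}.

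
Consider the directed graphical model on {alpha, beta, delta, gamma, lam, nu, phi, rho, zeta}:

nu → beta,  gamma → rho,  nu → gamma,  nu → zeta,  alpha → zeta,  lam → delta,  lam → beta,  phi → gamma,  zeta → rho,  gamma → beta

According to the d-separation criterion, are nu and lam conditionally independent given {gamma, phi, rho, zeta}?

3 paths connect nu and lam; each must be blocked for d-separation to hold:
  1. nu → zeta → rho ← gamma → beta ← lam — zeta:chain[blocks]; rho:collider[open]; gamma:fork[blocks]; beta:collider[blocks] ⇒ blocked
  2. nu → beta ← lam — beta:collider[blocks] ⇒ blocked
  3. nu → gamma → beta ← lam — gamma:chain[blocks]; beta:collider[blocks] ⇒ blocked
All paths are blocked; nu ⊥ lam | {gamma, phi, rho, zeta} holds.

Yes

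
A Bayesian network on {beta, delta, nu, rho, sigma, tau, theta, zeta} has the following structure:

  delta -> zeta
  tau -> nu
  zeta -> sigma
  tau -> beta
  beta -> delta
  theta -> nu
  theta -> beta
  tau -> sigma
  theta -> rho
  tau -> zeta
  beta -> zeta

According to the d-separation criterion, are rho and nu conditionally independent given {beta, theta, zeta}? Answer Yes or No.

Yes

6 paths connect rho and nu; each must be blocked for d-separation to hold:
Path 1: rho ← theta → beta → delta → zeta → sigma ← tau → nu
  theta is a fork here and theta is conditioned on, so the path is blocked at theta.
Path 2: rho ← theta → beta → delta → zeta ← tau → nu
  theta is a fork here and theta is conditioned on, so the path is blocked at theta.
Path 3: rho ← theta → beta ← tau → nu
  theta is a fork here and theta is conditioned on, so the path is blocked at theta.
Path 4: rho ← theta → beta → zeta → sigma ← tau → nu
  theta is a fork here and theta is conditioned on, so the path is blocked at theta.
Path 5: rho ← theta → beta → zeta ← tau → nu
  theta is a fork here and theta is conditioned on, so the path is blocked at theta.
Path 6: rho ← theta → nu
  theta is a fork here and theta is conditioned on, so the path is blocked at theta.
All paths are blocked; rho ⊥ nu | {beta, theta, zeta} holds.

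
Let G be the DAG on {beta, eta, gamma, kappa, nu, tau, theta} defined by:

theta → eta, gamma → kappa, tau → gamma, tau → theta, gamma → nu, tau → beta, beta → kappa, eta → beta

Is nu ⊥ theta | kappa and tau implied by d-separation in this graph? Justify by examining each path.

We examine all 4 paths between nu and theta:
  1. nu ← gamma ← tau → theta — gamma:chain[open]; tau:fork[blocks] ⇒ blocked
  2. nu ← gamma ← tau → beta ← eta ← theta — gamma:chain[open]; tau:fork[blocks]; beta:collider[open]; eta:chain[open] ⇒ blocked
  3. nu ← gamma → kappa ← beta ← eta ← theta — gamma:fork[open]; kappa:collider[open]; beta:chain[open]; eta:chain[open] ⇒ active
  4. nu ← gamma → kappa ← beta ← tau → theta — gamma:fork[open]; kappa:collider[open]; beta:chain[open]; tau:fork[blocks] ⇒ blocked
At least one path is unblocked, so d-separation fails.

No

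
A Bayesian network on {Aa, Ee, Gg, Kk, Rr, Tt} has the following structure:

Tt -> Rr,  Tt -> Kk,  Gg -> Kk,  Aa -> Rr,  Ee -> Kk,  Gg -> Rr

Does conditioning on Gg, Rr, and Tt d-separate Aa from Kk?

There are 2 undirected paths between Aa and Kk; checking each against the conditioning set {Gg, Rr, Tt}:
Path 1: Aa → Rr ← Tt → Kk
  Tt is a fork here and Tt is conditioned on, so the path is blocked at Tt.
Path 2: Aa → Rr ← Gg → Kk
  Gg is a fork here and Gg is conditioned on, so the path is blocked at Gg.
Every path is blocked, so Aa and Kk are d-separated given {Gg, Rr, Tt}.

Yes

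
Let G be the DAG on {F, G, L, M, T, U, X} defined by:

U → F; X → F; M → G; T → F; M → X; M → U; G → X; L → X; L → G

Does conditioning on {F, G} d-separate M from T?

4 paths connect M and T; each must be blocked for d-separation to hold:
  1. M → X → F ← T — X:chain[open]; F:collider[open] ⇒ active
  2. M → G → X → F ← T — G:chain[blocks]; X:chain[open]; F:collider[open] ⇒ blocked
  3. M → G ← L → X → F ← T — G:collider[open]; L:fork[open]; X:chain[open]; F:collider[open] ⇒ active
  4. M → U → F ← T — U:chain[open]; F:collider[open] ⇒ active
Since the path M → X → F ← T is active, M and T are not d-separated given {F, G}.

No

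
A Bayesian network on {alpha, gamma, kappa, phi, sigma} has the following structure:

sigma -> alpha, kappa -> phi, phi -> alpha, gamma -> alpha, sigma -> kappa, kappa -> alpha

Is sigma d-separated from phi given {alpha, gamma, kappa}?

No

4 paths connect sigma and phi; each must be blocked for d-separation to hold:
Path 1: sigma → alpha ← kappa → phi
  kappa is a fork here and kappa is conditioned on, so the path is blocked at kappa.
Path 2: sigma → alpha ← phi
  alpha is a collider and alpha is conditioned on, which opens it — no node blocks this path, so it is active.
Path 3: sigma → kappa → alpha ← phi
  kappa is a chain here and kappa is conditioned on, so the path is blocked at kappa.
Path 4: sigma → kappa → phi
  kappa is a chain here and kappa is conditioned on, so the path is blocked at kappa.
At least one path is unblocked, so d-separation fails.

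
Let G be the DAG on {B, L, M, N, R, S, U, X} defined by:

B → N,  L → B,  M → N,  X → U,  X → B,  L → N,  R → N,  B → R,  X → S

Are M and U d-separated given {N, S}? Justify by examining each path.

No — M and U are not d-separated given {N, S}.

We examine all 3 paths between M and U:
Path 1: M → N ← L → B ← X → U
  N is a collider and N is conditioned on, which opens it; L is a fork and L is not conditioned on; B is a collider and its descendant N is conditioned on, which opens it; X is a fork and X is not conditioned on — no node blocks this path, so it is active.
Path 2: M → N ← R ← B ← X → U
  N is a collider and N is conditioned on, which opens it; R is a chain and R is not conditioned on; B is a chain and B is not conditioned on; X is a fork and X is not conditioned on — no node blocks this path, so it is active.
Path 3: M → N ← B ← X → U
  N is a collider and N is conditioned on, which opens it; B is a chain and B is not conditioned on; X is a fork and X is not conditioned on — no node blocks this path, so it is active.
Because an active path exists, M and U are not d-separated.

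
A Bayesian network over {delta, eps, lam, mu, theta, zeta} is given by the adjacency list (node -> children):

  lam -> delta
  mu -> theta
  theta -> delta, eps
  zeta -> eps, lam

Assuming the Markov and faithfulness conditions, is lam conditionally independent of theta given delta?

No

2 paths connect lam and theta; each must be blocked for d-separation to hold:
Path 1: lam ← zeta → eps ← theta
  eps is a collider here and neither eps nor any of its descendants is conditioned on, so the collider stays closed — the path is blocked at eps.
Path 2: lam → delta ← theta
  delta is a collider and delta is conditioned on, which opens it — no node blocks this path, so it is active.
At least one path is unblocked, so d-separation fails.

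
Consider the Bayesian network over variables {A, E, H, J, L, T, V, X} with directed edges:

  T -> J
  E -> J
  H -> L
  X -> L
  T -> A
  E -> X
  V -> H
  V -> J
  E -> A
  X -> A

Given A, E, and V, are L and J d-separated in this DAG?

We examine all 5 paths between L and J:
Path 1: L ← X → A ← T → J
  X is a fork and X is not conditioned on; A is a collider and A is conditioned on, which opens it; T is a fork and T is not conditioned on — no node blocks this path, so it is active.
Path 2: L ← X → A ← E → J
  E is a fork here and E is conditioned on, so the path is blocked at E.
Path 3: L ← X ← E → J
  E is a fork here and E is conditioned on, so the path is blocked at E.
Path 4: L ← X ← E → A ← T → J
  E is a fork here and E is conditioned on, so the path is blocked at E.
Path 5: L ← H ← V → J
  V is a fork here and V is conditioned on, so the path is blocked at V.
Since the path L ← X → A ← T → J is active, L and J are not d-separated given {A, E, V}.

No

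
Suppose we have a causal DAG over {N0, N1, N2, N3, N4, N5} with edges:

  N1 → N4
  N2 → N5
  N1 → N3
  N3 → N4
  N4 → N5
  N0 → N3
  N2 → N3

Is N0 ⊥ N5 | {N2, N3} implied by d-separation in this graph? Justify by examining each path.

We examine all 3 paths between N0 and N5:
  1. N0 → N3 ← N1 → N4 → N5 — N3:collider[open]; N1:fork[open]; N4:chain[open] ⇒ active
  2. N0 → N3 → N4 → N5 — N3:chain[blocks]; N4:chain[open] ⇒ blocked
  3. N0 → N3 ← N2 → N5 — N3:collider[open]; N2:fork[blocks] ⇒ blocked
Because an active path exists, N0 and N5 are not d-separated.

No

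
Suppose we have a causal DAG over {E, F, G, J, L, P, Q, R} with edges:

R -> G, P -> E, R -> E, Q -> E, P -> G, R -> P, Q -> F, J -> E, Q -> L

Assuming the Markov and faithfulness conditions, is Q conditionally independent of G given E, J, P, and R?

Yes

We examine all 4 paths between Q and G:
Path 1: Q → E ← R → P → G
  R is a fork here and R is conditioned on, so the path is blocked at R.
Path 2: Q → E ← R → G
  R is a fork here and R is conditioned on, so the path is blocked at R.
Path 3: Q → E ← P ← R → G
  P is a chain here and P is conditioned on, so the path is blocked at P.
Path 4: Q → E ← P → G
  P is a fork here and P is conditioned on, so the path is blocked at P.
All paths are blocked; Q ⊥ G | {E, J, P, R} holds.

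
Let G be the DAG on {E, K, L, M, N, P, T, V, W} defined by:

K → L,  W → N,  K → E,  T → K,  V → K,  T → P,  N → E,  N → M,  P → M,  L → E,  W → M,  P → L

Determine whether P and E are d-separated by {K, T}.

No — P and E are not d-separated given {K, T}.

6 paths connect P and E; each must be blocked for d-separation to hold:
Path 1: P → M ← W → N → E
  M is a collider here and neither M nor any of its descendants is conditioned on, so the collider stays closed — the path is blocked at M.
Path 2: P → M ← N → E
  M is a collider here and neither M nor any of its descendants is conditioned on, so the collider stays closed — the path is blocked at M.
Path 3: P ← T → K → L → E
  T is a fork here and T is conditioned on, so the path is blocked at T.
Path 4: P ← T → K → E
  T is a fork here and T is conditioned on, so the path is blocked at T.
Path 5: P → L ← K → E
  L is a collider here and neither L nor any of its descendants is conditioned on, so the collider stays closed — the path is blocked at L.
Path 6: P → L → E
  L is a chain and L is not conditioned on — no node blocks this path, so it is active.
Because an active path exists, P and E are not d-separated.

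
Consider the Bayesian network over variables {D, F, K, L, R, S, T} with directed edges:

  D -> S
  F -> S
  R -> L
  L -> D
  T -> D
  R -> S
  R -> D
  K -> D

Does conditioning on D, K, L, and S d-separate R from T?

No

3 paths connect R and T; each must be blocked for d-separation to hold:
Path 1: R → S ← D ← T
  D is a chain here and D is conditioned on, so the path is blocked at D.
Path 2: R → L → D ← T
  L is a chain here and L is conditioned on, so the path is blocked at L.
Path 3: R → D ← T
  D is a collider and D is conditioned on, which opens it — no node blocks this path, so it is active.
Since the path R → D ← T is active, R and T are not d-separated given {D, K, L, S}.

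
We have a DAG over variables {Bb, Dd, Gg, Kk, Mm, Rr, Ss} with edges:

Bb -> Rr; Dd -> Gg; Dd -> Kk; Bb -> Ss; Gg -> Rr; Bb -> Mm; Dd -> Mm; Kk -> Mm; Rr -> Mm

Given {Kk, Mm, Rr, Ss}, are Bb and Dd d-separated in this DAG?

No — Bb and Dd are not d-separated given {Kk, Mm, Rr, Ss}.

There are 6 undirected paths between Bb and Dd; checking each against the conditioning set {Kk, Mm, Rr, Ss}:
Path 1: Bb → Rr ← Gg ← Dd
  Rr is a collider and Rr is conditioned on, which opens it; Gg is a chain and Gg is not conditioned on — no node blocks this path, so it is active.
Path 2: Bb → Rr → Mm ← Kk ← Dd
  Rr is a chain here and Rr is conditioned on, so the path is blocked at Rr.
Path 3: Bb → Rr → Mm ← Dd
  Rr is a chain here and Rr is conditioned on, so the path is blocked at Rr.
Path 4: Bb → Mm ← Rr ← Gg ← Dd
  Rr is a chain here and Rr is conditioned on, so the path is blocked at Rr.
Path 5: Bb → Mm ← Kk ← Dd
  Kk is a chain here and Kk is conditioned on, so the path is blocked at Kk.
Path 6: Bb → Mm ← Dd
  Mm is a collider and Mm is conditioned on, which opens it — no node blocks this path, so it is active.
Because an active path exists, Bb and Dd are not d-separated.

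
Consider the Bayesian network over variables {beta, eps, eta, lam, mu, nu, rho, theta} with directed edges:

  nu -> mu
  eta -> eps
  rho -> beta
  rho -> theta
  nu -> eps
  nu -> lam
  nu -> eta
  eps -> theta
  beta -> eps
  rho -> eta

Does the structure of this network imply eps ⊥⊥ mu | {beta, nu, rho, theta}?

Yes

Enumerating the 4 paths from eps to mu and testing each for blocking by {beta, nu, rho, theta}:
Path 1: eps → theta ← rho → eta ← nu → mu
  rho is a fork here and rho is conditioned on, so the path is blocked at rho.
Path 2: eps ← eta ← nu → mu
  nu is a fork here and nu is conditioned on, so the path is blocked at nu.
Path 3: eps ← nu → mu
  nu is a fork here and nu is conditioned on, so the path is blocked at nu.
Path 4: eps ← beta ← rho → eta ← nu → mu
  beta is a chain here and beta is conditioned on, so the path is blocked at beta.
Every path is blocked, so eps and mu are d-separated given {beta, nu, rho, theta}.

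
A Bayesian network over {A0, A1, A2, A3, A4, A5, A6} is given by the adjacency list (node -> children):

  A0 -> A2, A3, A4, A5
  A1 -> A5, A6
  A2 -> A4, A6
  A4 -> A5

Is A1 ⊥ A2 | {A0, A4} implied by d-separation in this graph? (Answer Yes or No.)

5 paths connect A1 and A2; each must be blocked for d-separation to hold:
  1. A1 → A5 ← A4 ← A2 — A5:collider[blocks]; A4:chain[blocks] ⇒ blocked
  2. A1 → A5 ← A4 ← A0 → A2 — A5:collider[blocks]; A4:chain[blocks]; A0:fork[blocks] ⇒ blocked
  3. A1 → A5 ← A0 → A2 — A5:collider[blocks]; A0:fork[blocks] ⇒ blocked
  4. A1 → A5 ← A0 → A4 ← A2 — A5:collider[blocks]; A0:fork[blocks]; A4:collider[open] ⇒ blocked
  5. A1 → A6 ← A2 — A6:collider[blocks] ⇒ blocked
Since every path is blocked, d-separation holds.

Yes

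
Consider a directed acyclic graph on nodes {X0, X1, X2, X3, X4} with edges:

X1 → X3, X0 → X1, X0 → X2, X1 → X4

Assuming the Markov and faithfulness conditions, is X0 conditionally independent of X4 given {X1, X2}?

There is one path between X0 and X4:
Path 1: X0 → X1 → X4
  X1 is a chain here and X1 is conditioned on, so the path is blocked at X1.
Every path is blocked, so X0 and X4 are d-separated given {X1, X2}.

Yes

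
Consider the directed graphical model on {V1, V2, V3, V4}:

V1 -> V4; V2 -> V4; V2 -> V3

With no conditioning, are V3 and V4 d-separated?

Only one path connects V3 and V4:
  1. V3 ← V2 → V4 — V2:fork[open] ⇒ active
Since the path V3 ← V2 → V4 is active, V3 and V4 are not d-separated given ∅.

No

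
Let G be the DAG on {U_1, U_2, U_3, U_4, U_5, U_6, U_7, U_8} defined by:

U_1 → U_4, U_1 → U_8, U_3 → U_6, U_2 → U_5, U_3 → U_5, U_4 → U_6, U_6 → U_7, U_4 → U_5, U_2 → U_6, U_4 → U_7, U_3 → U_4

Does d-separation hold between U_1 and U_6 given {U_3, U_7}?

We examine all 6 paths between U_1 and U_6:
  1. U_1 → U_4 → U_5 ← U_3 → U_6 — U_4:chain[open]; U_5:collider[blocks]; U_3:fork[blocks] ⇒ blocked
  2. U_1 → U_4 → U_5 ← U_2 → U_6 — U_4:chain[open]; U_5:collider[blocks]; U_2:fork[open] ⇒ blocked
  3. U_1 → U_4 ← U_3 → U_5 ← U_2 → U_6 — U_4:collider[open]; U_3:fork[blocks]; U_5:collider[blocks]; U_2:fork[open] ⇒ blocked
  4. U_1 → U_4 ← U_3 → U_6 — U_4:collider[open]; U_3:fork[blocks] ⇒ blocked
  5. U_1 → U_4 → U_7 ← U_6 — U_4:chain[open]; U_7:collider[open] ⇒ active
  6. U_1 → U_4 → U_6 — U_4:chain[open] ⇒ active
Because an active path exists, U_1 and U_6 are not d-separated.

No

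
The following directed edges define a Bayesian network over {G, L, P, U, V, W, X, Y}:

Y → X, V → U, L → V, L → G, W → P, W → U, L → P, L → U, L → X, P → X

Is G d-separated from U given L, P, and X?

Yes

Enumerating the 4 paths from G to U and testing each for blocking by {L, P, X}:
Path 1: G ← L → U
  L is a fork here and L is conditioned on, so the path is blocked at L.
Path 2: G ← L → P ← W → U
  L is a fork here and L is conditioned on, so the path is blocked at L.
Path 3: G ← L → V → U
  L is a fork here and L is conditioned on, so the path is blocked at L.
Path 4: G ← L → X ← P ← W → U
  L is a fork here and L is conditioned on, so the path is blocked at L.
All paths are blocked; G ⊥ U | {L, P, X} holds.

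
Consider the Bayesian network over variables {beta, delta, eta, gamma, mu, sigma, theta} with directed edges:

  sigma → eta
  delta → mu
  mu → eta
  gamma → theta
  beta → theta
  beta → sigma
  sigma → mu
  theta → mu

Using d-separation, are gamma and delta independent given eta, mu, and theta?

No

There are 3 undirected paths between gamma and delta; checking each against the conditioning set {eta, mu, theta}:
  1. gamma → theta → mu ← delta — theta:chain[blocks]; mu:collider[open] ⇒ blocked
  2. gamma → theta ← beta → sigma → mu ← delta — theta:collider[open]; beta:fork[open]; sigma:chain[open]; mu:collider[open] ⇒ active
  3. gamma → theta ← beta → sigma → eta ← mu ← delta — theta:collider[open]; beta:fork[open]; sigma:chain[open]; eta:collider[open]; mu:chain[blocks] ⇒ blocked
Since the path gamma → theta ← beta → sigma → mu ← delta is active, gamma and delta are not d-separated given {eta, mu, theta}.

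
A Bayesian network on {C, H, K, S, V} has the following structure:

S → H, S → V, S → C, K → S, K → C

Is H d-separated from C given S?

Enumerating the 2 paths from H to C and testing each for blocking by {S}:
Path 1: H ← S ← K → C
  S is a chain here and S is conditioned on, so the path is blocked at S.
Path 2: H ← S → C
  S is a fork here and S is conditioned on, so the path is blocked at S.
Every path is blocked, so H and C are d-separated given {S}.

Yes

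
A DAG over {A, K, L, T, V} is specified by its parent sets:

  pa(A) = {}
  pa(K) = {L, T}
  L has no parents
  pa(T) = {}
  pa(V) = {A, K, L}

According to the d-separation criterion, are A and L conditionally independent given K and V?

No

We examine all 2 paths between A and L:
Path 1: A → V ← L
  V is a collider and V is conditioned on, which opens it — no node blocks this path, so it is active.
Path 2: A → V ← K ← L
  K is a chain here and K is conditioned on, so the path is blocked at K.
At least one path is unblocked, so d-separation fails.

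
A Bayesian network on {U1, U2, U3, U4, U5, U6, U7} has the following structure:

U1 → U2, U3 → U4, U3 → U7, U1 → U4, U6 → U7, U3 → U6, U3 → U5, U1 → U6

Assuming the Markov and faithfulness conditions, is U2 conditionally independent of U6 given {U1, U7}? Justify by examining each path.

Yes — U2 and U6 are d-separated given {U1, U7}.

We examine all 3 paths between U2 and U6:
Path 1: U2 ← U1 → U6
  U1 is a fork here and U1 is conditioned on, so the path is blocked at U1.
Path 2: U2 ← U1 → U4 ← U3 → U6
  U1 is a fork here and U1 is conditioned on, so the path is blocked at U1.
Path 3: U2 ← U1 → U4 ← U3 → U7 ← U6
  U1 is a fork here and U1 is conditioned on, so the path is blocked at U1.
All paths are blocked; U2 ⊥ U6 | {U1, U7} holds.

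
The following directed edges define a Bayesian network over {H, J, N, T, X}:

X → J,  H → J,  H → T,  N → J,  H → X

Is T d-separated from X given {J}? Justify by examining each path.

No

2 paths connect T and X; each must be blocked for d-separation to hold:
Path 1: T ← H → J ← X
  H is a fork and H is not conditioned on; J is a collider and J is conditioned on, which opens it — no node blocks this path, so it is active.
Path 2: T ← H → X
  H is a fork and H is not conditioned on — no node blocks this path, so it is active.
Because an active path exists, T and X are not d-separated.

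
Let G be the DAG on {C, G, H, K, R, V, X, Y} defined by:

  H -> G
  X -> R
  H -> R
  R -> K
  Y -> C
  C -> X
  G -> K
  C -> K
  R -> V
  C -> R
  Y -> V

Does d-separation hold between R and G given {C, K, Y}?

There are 5 undirected paths between R and G; checking each against the conditioning set {C, K, Y}:
Path 1: R ← C → K ← G
  C is a fork here and C is conditioned on, so the path is blocked at C.
Path 2: R → V ← Y → C → K ← G
  V is a collider here and neither V nor any of its descendants is conditioned on, so the collider stays closed — the path is blocked at V.
Path 3: R ← X ← C → K ← G
  C is a fork here and C is conditioned on, so the path is blocked at C.
Path 4: R ← H → G
  H is a fork and H is not conditioned on — no node blocks this path, so it is active.
Path 5: R → K ← G
  K is a collider and K is conditioned on, which opens it — no node blocks this path, so it is active.
Because an active path exists, R and G are not d-separated.

No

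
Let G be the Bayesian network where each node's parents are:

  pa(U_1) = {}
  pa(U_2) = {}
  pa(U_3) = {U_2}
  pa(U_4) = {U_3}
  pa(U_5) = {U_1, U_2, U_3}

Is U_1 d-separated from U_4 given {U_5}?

No

Enumerating the 2 paths from U_1 to U_4 and testing each for blocking by {U_5}:
  1. U_1 → U_5 ← U_3 → U_4 — U_5:collider[open]; U_3:fork[open] ⇒ active
  2. U_1 → U_5 ← U_2 → U_3 → U_4 — U_5:collider[open]; U_2:fork[open]; U_3:chain[open] ⇒ active
At least one path is unblocked, so d-separation fails.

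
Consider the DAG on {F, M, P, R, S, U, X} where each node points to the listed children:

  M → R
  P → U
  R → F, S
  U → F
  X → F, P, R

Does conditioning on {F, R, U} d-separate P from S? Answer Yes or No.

Yes — P and S are d-separated given {F, R, U}.

Enumerating the 4 paths from P to S and testing each for blocking by {F, R, U}:
Path 1: P → U → F ← R → S
  U is a chain here and U is conditioned on, so the path is blocked at U.
Path 2: P → U → F ← X → R → S
  U is a chain here and U is conditioned on, so the path is blocked at U.
Path 3: P ← X → R → S
  R is a chain here and R is conditioned on, so the path is blocked at R.
Path 4: P ← X → F ← R → S
  R is a fork here and R is conditioned on, so the path is blocked at R.
All paths are blocked; P ⊥ S | {F, R, U} holds.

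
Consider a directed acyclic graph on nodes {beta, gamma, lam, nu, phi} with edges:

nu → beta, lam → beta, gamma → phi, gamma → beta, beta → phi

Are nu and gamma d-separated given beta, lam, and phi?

2 paths connect nu and gamma; each must be blocked for d-separation to hold:
Path 1: nu → beta ← gamma
  beta is a collider and beta is conditioned on, which opens it — no node blocks this path, so it is active.
Path 2: nu → beta → phi ← gamma
  beta is a chain here and beta is conditioned on, so the path is blocked at beta.
At least one path is unblocked, so d-separation fails.

No — nu and gamma are not d-separated given {beta, lam, phi}.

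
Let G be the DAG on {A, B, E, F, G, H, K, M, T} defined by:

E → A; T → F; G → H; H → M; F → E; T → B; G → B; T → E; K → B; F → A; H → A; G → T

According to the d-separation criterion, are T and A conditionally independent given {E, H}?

No

There are 6 undirected paths between T and A; checking each against the conditioning set {E, H}:
  1. T → F → A — F:chain[open] ⇒ active
  2. T → F → E → A — F:chain[open]; E:chain[blocks] ⇒ blocked
  3. T ← G → H → A — G:fork[open]; H:chain[blocks] ⇒ blocked
  4. T → E ← F → A — E:collider[open]; F:fork[open] ⇒ active
  5. T → E → A — E:chain[blocks] ⇒ blocked
  6. T → B ← G → H → A — B:collider[blocks]; G:fork[open]; H:chain[blocks] ⇒ blocked
Since the path T → F → A is active, T and A are not d-separated given {E, H}.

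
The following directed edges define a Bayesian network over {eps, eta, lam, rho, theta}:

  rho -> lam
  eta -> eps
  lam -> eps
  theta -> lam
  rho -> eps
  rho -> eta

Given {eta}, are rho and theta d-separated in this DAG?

Enumerating the 3 paths from rho to theta and testing each for blocking by {eta}:
  1. rho → eps ← lam ← theta — eps:collider[blocks]; lam:chain[open] ⇒ blocked
  2. rho → lam ← theta — lam:collider[blocks] ⇒ blocked
  3. rho → eta → eps ← lam ← theta — eta:chain[blocks]; eps:collider[blocks]; lam:chain[open] ⇒ blocked
All paths are blocked; rho ⊥ theta | {eta} holds.

Yes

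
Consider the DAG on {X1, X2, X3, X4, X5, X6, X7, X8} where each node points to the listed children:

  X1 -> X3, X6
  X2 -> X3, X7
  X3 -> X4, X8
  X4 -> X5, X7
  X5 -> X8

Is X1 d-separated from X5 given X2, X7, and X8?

3 paths connect X1 and X5; each must be blocked for d-separation to hold:
  1. X1 → X3 → X4 → X5 — X3:chain[open]; X4:chain[open] ⇒ active
  2. X1 → X3 ← X2 → X7 ← X4 → X5 — X3:collider[open]; X2:fork[blocks]; X7:collider[open]; X4:fork[open] ⇒ blocked
  3. X1 → X3 → X8 ← X5 — X3:chain[open]; X8:collider[open] ⇒ active
Because an active path exists, X1 and X5 are not d-separated.

No — X1 and X5 are not d-separated given {X2, X7, X8}.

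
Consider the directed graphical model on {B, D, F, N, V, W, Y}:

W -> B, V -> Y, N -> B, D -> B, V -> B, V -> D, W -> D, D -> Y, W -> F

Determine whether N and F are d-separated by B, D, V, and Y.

No — N and F are not d-separated given {B, D, V, Y}.

4 paths connect N and F; each must be blocked for d-separation to hold:
Path 1: N → B ← V → Y ← D ← W → F
  V is a fork here and V is conditioned on, so the path is blocked at V.
Path 2: N → B ← V → D ← W → F
  V is a fork here and V is conditioned on, so the path is blocked at V.
Path 3: N → B ← W → F
  B is a collider and B is conditioned on, which opens it; W is a fork and W is not conditioned on — no node blocks this path, so it is active.
Path 4: N → B ← D ← W → F
  D is a chain here and D is conditioned on, so the path is blocked at D.
Because an active path exists, N and F are not d-separated.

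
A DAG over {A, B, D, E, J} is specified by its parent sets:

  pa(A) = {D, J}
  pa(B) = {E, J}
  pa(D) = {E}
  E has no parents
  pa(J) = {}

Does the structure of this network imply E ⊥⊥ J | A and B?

There are 2 undirected paths between E and J; checking each against the conditioning set {A, B}:
Path 1: E → B ← J
  B is a collider and B is conditioned on, which opens it — no node blocks this path, so it is active.
Path 2: E → D → A ← J
  D is a chain and D is not conditioned on; A is a collider and A is conditioned on, which opens it — no node blocks this path, so it is active.
Because an active path exists, E and J are not d-separated.

No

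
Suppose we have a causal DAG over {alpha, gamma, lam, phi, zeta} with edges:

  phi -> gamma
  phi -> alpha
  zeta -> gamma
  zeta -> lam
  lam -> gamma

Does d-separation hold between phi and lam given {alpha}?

There are 2 undirected paths between phi and lam; checking each against the conditioning set {alpha}:
Path 1: phi → gamma ← lam
  gamma is a collider here and neither gamma nor any of its descendants is conditioned on, so the collider stays closed — the path is blocked at gamma.
Path 2: phi → gamma ← zeta → lam
  gamma is a collider here and neither gamma nor any of its descendants is conditioned on, so the collider stays closed — the path is blocked at gamma.
Every path is blocked, so phi and lam are d-separated given {alpha}.

Yes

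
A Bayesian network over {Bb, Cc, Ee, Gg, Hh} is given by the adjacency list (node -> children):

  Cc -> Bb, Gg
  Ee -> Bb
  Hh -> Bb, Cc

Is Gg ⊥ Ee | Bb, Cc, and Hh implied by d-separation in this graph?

Yes — Gg and Ee are d-separated given {Bb, Cc, Hh}.

Enumerating the 2 paths from Gg to Ee and testing each for blocking by {Bb, Cc, Hh}:
Path 1: Gg ← Cc ← Hh → Bb ← Ee
  Cc is a chain here and Cc is conditioned on, so the path is blocked at Cc.
Path 2: Gg ← Cc → Bb ← Ee
  Cc is a fork here and Cc is conditioned on, so the path is blocked at Cc.
Since every path is blocked, d-separation holds.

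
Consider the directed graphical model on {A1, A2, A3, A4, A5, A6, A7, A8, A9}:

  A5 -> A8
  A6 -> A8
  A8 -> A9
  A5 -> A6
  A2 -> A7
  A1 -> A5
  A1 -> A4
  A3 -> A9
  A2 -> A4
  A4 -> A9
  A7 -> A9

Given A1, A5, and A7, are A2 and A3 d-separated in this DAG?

Yes

We examine all 4 paths between A2 and A3:
Path 1: A2 → A7 → A9 ← A3
  A7 is a chain here and A7 is conditioned on, so the path is blocked at A7.
Path 2: A2 → A4 → A9 ← A3
  A9 is a collider here and neither A9 nor any of its descendants is conditioned on, so the collider stays closed — the path is blocked at A9.
Path 3: A2 → A4 ← A1 → A5 → A6 → A8 → A9 ← A3
  A4 is a collider here and neither A4 nor any of its descendants is conditioned on, so the collider stays closed — the path is blocked at A4.
Path 4: A2 → A4 ← A1 → A5 → A8 → A9 ← A3
  A4 is a collider here and neither A4 nor any of its descendants is conditioned on, so the collider stays closed — the path is blocked at A4.
Since every path is blocked, d-separation holds.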